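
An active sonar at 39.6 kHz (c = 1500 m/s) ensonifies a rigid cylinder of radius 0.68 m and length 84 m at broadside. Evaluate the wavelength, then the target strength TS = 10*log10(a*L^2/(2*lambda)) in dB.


Step 1: lambda = c/f = 1500/39600 = 0.03788 m
Step 2: TS = 10*log10(a*L^2/(2*lambda)) = 10*log10(0.68*84^2/(2*0.03788)) = 48.02

48.02 dB


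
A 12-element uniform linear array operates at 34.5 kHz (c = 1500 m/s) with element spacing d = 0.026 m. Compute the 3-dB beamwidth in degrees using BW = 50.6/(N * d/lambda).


7.05 deg


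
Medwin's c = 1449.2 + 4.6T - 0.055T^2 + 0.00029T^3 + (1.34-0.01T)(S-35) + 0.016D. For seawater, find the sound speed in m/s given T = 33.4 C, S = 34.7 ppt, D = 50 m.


c = 1449.2 + 4.6*33.4 - 0.055*33.4^2 + 0.00029*33.4^3 + (1.34 - 0.01*33.4)*(34.7 - 35) + 0.016*50 = 1552.79

1552.79 m/s


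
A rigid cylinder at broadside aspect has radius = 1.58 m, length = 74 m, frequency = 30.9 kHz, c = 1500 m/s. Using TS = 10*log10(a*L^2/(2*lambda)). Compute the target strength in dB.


lambda = 1500/30900 = 0.04854 m
TS = 10*log10(1.58*74^2/(2*0.04854)) = 49.5

49.5 dB


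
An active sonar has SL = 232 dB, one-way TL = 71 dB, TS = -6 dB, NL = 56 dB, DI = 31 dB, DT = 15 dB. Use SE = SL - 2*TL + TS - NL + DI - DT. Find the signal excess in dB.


44 dB


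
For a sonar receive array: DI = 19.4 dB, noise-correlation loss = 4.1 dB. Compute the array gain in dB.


15.3 dB


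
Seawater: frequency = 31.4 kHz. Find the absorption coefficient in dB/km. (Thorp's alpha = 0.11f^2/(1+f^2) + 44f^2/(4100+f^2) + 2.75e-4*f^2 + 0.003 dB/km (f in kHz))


f^2 = 985.96
alpha = 0.11*985.96/(1+985.96) + 44*985.96/(4100+985.96) + 2.75e-4*985.96 + 0.003 = 8.914

8.914 dB/km


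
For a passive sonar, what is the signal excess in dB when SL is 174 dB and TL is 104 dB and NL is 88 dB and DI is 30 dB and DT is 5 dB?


7 dB


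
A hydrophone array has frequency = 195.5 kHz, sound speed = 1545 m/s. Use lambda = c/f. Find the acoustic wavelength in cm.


0.79 cm


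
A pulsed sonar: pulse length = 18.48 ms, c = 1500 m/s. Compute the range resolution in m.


dR = c*tau/2 = 1500 * 18.48e-3 / 2 = 13.86

13.86 m


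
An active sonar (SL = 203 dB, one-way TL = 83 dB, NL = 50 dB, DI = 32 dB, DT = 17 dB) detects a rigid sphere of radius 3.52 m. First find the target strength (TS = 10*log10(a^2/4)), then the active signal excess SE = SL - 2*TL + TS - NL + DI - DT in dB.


Step 1: TS = 10*log10(3.52^2/4) = 4.91 dB
Step 2: SE = SL - 2*TL + TS - NL + DI - DT = 203 - 2*83 + (4.91) - 50 + 32 - 17 = 6.91

6.91 dB


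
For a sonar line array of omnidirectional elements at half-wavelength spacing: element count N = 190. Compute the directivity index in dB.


DI = 10*log10(190) = 22.79

22.79 dB


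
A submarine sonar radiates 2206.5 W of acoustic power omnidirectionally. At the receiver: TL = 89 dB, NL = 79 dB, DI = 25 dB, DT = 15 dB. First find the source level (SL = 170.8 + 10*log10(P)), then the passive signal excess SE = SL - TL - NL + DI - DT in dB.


Step 1: SL = 170.8 + 10*log10(2206.5) = 204.24 dB
Step 2: SE = SL - TL - NL + DI - DT = 204.24 - 89 - 79 + 25 - 15 = 46.24

46.24 dB


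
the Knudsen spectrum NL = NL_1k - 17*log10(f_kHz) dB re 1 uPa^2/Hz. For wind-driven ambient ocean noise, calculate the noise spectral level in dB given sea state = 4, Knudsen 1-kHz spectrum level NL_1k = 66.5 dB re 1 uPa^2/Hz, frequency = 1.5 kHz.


63.51 dB


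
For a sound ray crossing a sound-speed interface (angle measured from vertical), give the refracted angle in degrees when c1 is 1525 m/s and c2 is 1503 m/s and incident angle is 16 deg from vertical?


sin(theta2) = (c2/c1)*sin(theta1) = (1503/1525)*sin(16 deg) = 0.27166
theta2 = arcsin(0.27166) = 15.76

15.76 deg


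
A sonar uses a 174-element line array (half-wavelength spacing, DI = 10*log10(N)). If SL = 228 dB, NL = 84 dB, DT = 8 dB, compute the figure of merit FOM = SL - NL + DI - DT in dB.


158.41 dB


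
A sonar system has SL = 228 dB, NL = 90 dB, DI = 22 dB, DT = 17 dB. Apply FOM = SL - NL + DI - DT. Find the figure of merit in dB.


FOM = SL - NL + DI - DT = 228 - 90 + 22 - 17 = 143

143 dB


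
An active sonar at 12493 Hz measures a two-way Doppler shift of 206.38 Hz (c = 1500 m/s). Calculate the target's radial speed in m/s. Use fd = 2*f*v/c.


From fd = 2*f*v/c, v = c*fd/(2*f) = 1500 * 206.38 / (2*12493) = 12.39

12.39 m/s


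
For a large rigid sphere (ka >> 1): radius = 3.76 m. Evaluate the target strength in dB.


5.48 dB


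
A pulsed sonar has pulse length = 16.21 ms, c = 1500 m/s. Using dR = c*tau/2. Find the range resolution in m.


dR = c*tau/2 = 1500 * 16.21e-3 / 2 = 12.1575

12.1575 m


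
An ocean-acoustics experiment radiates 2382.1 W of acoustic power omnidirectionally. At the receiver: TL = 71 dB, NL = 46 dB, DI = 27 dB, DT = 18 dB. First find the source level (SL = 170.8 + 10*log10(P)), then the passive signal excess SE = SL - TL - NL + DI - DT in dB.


Step 1: SL = 170.8 + 10*log10(2382.1) = 204.57 dB
Step 2: SE = SL - TL - NL + DI - DT = 204.57 - 71 - 46 + 27 - 18 = 96.57

96.57 dB


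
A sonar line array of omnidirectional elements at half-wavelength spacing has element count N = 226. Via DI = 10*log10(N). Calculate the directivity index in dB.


23.54 dB


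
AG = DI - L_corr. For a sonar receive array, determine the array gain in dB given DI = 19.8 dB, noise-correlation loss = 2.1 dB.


AG = DI - L_corr = 19.8 - 2.1 = 17.7

17.7 dB


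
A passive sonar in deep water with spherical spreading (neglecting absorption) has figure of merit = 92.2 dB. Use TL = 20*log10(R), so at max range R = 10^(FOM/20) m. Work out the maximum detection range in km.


At max range FOM = TL, so 20*log10(R) = 92.2
R = 10^(92.2/20) = 40738.03 m = 40.74 km

40.74 km


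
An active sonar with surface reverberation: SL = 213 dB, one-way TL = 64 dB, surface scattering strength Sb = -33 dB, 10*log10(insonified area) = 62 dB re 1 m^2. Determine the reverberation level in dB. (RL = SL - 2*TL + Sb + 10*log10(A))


114 dB


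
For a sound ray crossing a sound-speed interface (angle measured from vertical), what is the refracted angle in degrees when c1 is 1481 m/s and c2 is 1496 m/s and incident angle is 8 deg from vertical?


sin(theta2) = (c2/c1)*sin(theta1) = (1496/1481)*sin(8 deg) = 0.14058
theta2 = arcsin(0.14058) = 8.08

8.08 deg


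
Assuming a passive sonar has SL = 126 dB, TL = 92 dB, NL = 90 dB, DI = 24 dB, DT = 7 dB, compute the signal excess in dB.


SE = SL - TL - NL + DI - DT = 126 - 92 - 90 + 24 - 7 = -39

-39 dB


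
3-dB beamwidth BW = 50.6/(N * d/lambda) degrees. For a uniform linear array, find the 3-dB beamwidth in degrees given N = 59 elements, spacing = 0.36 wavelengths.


2.38 deg


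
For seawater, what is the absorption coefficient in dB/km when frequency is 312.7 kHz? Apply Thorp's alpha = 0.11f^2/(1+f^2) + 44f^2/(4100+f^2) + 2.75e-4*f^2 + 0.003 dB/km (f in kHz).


f^2 = 97781.29
alpha = 0.11*97781.29/(1+97781.29) + 44*97781.29/(4100+97781.29) + 2.75e-4*97781.29 + 0.003 = 69.232

69.232 dB/km


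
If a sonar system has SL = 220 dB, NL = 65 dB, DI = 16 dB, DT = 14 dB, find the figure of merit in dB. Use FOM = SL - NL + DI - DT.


FOM = SL - NL + DI - DT = 220 - 65 + 16 - 14 = 157

157 dB


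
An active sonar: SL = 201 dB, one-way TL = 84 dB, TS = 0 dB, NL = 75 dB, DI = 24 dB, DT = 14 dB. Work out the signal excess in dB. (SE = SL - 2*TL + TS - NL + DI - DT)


-32 dB


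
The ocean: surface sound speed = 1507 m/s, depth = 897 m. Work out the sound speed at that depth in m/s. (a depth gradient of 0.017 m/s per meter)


c = 1507 + 0.017 * 897 = 1522.249

1522.249 m/s


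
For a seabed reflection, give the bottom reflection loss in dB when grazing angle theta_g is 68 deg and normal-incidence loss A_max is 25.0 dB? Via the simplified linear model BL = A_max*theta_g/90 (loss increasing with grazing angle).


BL = A_max * theta_g / 90 = 25.0 * 68 / 90 = 18.89

18.89 dB


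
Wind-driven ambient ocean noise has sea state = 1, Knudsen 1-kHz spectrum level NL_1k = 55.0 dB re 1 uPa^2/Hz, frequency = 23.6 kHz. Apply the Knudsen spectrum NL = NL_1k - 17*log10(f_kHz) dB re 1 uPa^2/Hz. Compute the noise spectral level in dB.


NL = NL_1k - 17*log10(f_kHz) = 55.0 - 17*log10(23.6) = 55.0 - (23.34) = 31.66

31.66 dB


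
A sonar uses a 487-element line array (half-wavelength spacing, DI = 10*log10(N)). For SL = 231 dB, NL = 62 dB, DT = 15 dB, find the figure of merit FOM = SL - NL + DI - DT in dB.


Step 1: DI = 10*log10(487) = 26.88 dB
Step 2: FOM = SL - NL + DI - DT = 231 - 62 + 26.88 - 15 = 180.88

180.88 dB


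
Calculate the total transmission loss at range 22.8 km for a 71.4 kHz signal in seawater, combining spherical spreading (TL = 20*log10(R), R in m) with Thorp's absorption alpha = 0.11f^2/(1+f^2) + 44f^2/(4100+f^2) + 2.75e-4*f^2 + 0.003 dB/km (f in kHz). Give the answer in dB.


Step 1 (Thorp): alpha = 0.11*5097.96/(1+5097.96) + 44*5097.96/(4100+5097.96) + 2.75e-4*5097.96 + 0.003 = 25.9019 dB/km
Step 2: TL_spread = 20*log10(22800) = 87.16 dB
Step 3: TL_abs = alpha*R = 25.9019 * 22.8 = 590.56 dB
Step 4: TL_total = 87.16 + 590.56 = 677.72

677.72 dB


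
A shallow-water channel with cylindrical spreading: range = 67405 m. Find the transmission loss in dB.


TL = 10*log10(67405) = 48.29

48.29 dB


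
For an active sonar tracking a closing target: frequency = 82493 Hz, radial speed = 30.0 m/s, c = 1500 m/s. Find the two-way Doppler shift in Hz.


fd = 2*f*v/c = 2 * 82493 * 30.0 / 1500 = 3299.72

3299.72 Hz


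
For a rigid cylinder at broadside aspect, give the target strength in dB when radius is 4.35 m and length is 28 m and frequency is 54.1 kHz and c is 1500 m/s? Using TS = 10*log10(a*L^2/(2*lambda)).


lambda = 1500/54100 = 0.02773 m
TS = 10*log10(4.35*28^2/(2*0.02773)) = 47.89

47.89 dB


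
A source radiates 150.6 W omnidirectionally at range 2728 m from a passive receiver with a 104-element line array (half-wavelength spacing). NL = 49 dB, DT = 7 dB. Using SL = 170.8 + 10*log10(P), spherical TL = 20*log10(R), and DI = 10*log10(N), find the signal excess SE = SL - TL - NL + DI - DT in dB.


88.03 dB


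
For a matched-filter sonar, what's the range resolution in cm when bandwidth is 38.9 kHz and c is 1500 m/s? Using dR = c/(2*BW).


1.93 cm


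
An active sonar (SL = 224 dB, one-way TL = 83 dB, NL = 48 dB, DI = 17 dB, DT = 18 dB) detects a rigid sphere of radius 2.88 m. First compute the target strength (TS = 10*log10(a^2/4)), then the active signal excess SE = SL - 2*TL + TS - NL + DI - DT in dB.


Step 1: TS = 10*log10(2.88^2/4) = 3.17 dB
Step 2: SE = SL - 2*TL + TS - NL + DI - DT = 224 - 2*83 + (3.17) - 48 + 17 - 18 = 12.17

12.17 dB


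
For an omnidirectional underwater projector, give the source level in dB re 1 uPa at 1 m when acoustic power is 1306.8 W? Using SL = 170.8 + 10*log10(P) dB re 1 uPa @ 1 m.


SL = 170.8 + 10*log10(1306.8) = 170.8 + 31.16 = 201.96

201.96 dB


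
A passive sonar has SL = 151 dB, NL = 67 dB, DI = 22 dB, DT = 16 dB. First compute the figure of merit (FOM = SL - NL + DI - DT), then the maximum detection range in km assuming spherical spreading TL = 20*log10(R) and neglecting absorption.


Step 1: FOM = SL - NL + DI - DT = 151 - 67 + 22 - 16 = 90 dB
Step 2: at max range FOM = TL = 20*log10(R), so R = 10^(90/20) = 31622.78 m = 31.62 km

31.62 km


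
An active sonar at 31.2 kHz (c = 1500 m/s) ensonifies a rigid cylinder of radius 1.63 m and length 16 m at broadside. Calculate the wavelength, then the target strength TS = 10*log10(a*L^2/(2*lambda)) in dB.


Step 1: lambda = c/f = 1500/31200 = 0.04808 m
Step 2: TS = 10*log10(a*L^2/(2*lambda)) = 10*log10(1.63*16^2/(2*0.04808)) = 36.37

36.37 dB


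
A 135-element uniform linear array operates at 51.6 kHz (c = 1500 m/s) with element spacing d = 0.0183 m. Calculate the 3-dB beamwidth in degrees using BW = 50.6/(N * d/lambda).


Step 1: lambda = 1500/51600 = 0.02907 m
Step 2: d/lambda = 0.0183/0.02907 = 0.6295
Step 3: BW = 50.6/(N * d/lambda) = 50.6/(135 * 0.6295) = 0.6

0.6 deg


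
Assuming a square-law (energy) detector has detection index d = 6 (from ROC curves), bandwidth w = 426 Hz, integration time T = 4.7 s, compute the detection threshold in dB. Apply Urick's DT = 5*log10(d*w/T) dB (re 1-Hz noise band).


13.68 dB


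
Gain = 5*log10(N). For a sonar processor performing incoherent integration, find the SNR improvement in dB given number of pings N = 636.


Gain = 5*log10(636) = 14.02

14.02 dB


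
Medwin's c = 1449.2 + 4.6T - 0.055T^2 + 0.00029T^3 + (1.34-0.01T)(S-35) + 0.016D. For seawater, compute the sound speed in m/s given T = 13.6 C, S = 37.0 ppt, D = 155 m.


1507.2 m/s


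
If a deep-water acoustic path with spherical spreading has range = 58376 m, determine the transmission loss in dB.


TL = 20*log10(58376) = 95.32

95.32 dB


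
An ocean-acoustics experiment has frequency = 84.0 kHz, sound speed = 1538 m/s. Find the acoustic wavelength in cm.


1.83 cm


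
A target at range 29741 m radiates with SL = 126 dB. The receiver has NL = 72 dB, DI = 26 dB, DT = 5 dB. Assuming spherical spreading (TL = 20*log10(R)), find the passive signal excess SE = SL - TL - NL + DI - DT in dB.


-14.47 dB


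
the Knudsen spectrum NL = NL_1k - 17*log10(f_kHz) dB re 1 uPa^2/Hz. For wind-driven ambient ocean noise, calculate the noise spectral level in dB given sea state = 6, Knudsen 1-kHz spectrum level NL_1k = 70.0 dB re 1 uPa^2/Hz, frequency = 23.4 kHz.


46.72 dB


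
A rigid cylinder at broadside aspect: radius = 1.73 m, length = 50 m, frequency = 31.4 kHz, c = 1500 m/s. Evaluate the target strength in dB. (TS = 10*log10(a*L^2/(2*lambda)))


46.56 dB


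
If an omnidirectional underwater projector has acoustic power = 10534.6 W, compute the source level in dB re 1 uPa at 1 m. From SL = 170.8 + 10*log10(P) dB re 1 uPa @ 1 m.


SL = 170.8 + 10*log10(10534.6) = 170.8 + 40.23 = 211.03

211.03 dB


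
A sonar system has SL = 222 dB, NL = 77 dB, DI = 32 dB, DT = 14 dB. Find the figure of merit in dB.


FOM = SL - NL + DI - DT = 222 - 77 + 32 - 14 = 163

163 dB


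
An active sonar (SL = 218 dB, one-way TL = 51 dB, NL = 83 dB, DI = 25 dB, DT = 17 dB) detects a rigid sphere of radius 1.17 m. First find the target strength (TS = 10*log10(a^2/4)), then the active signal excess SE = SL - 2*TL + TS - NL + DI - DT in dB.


Step 1: TS = 10*log10(1.17^2/4) = -4.66 dB
Step 2: SE = SL - 2*TL + TS - NL + DI - DT = 218 - 2*51 + (-4.66) - 83 + 25 - 17 = 36.34

36.34 dB


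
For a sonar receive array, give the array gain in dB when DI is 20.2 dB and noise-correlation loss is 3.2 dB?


17.0 dB


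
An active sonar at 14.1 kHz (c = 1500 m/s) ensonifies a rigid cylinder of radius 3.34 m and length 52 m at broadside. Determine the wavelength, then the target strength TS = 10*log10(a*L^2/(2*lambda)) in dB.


Step 1: lambda = c/f = 1500/14100 = 0.10638 m
Step 2: TS = 10*log10(a*L^2/(2*lambda)) = 10*log10(3.34*52^2/(2*0.10638)) = 46.28

46.28 dB


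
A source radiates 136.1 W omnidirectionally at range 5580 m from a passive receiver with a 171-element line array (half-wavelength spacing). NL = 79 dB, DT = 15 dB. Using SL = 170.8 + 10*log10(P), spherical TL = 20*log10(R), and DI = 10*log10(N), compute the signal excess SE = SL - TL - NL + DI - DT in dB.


Step 1: SL = 170.8 + 10*log10(136.1) = 192.14 dB
Step 2: TL = 20*log10(5580) = 74.93 dB
Step 3: DI = 10*log10(171) = 22.33 dB
Step 4: SE = SL - TL - NL + DI - DT = 192.14 - 74.93 - 79 + 22.33 - 15 = 45.54

45.54 dB


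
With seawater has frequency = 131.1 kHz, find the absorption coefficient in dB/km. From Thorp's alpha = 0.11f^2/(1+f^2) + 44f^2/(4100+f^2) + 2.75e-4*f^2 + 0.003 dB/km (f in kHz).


f^2 = 17187.21
alpha = 0.11*17187.21/(1+17187.21) + 44*17187.21/(4100+17187.21) + 2.75e-4*17187.21 + 0.003 = 40.365

40.365 dB/km


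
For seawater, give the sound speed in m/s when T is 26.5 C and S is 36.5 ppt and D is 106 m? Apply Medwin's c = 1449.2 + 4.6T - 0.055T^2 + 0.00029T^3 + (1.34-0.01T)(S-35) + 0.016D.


c = 1449.2 + 4.6*26.5 - 0.055*26.5^2 + 0.00029*26.5^3 + (1.34 - 0.01*26.5)*(36.5 - 35) + 0.016*106 = 1541.18

1541.18 m/s


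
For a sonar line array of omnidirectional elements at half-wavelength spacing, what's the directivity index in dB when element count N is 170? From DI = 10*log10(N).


DI = 10*log10(170) = 22.3

22.3 dB


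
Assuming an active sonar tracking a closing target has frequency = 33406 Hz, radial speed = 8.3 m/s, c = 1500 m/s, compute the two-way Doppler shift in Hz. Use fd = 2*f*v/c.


369.69 Hz


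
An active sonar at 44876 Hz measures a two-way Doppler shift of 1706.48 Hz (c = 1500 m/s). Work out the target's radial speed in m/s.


From fd = 2*f*v/c, v = c*fd/(2*f) = 1500 * 1706.48 / (2*44876) = 28.52

28.52 m/s


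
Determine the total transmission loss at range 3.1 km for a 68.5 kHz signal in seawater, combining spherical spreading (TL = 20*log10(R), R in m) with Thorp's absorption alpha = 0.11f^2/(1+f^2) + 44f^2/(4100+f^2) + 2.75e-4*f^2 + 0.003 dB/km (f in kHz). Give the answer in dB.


146.97 dB


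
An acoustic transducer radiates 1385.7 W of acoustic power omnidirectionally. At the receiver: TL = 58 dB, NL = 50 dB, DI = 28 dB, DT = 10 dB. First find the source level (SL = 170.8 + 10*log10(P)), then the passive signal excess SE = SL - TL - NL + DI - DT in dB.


Step 1: SL = 170.8 + 10*log10(1385.7) = 202.22 dB
Step 2: SE = SL - TL - NL + DI - DT = 202.22 - 58 - 50 + 28 - 10 = 112.22

112.22 dB


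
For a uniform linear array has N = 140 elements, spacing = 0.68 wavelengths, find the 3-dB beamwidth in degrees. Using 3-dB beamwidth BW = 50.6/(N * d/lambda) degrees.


BW = 50.6 / (140 * 0.68) = 50.6 / 95.2 = 0.53

0.53 deg


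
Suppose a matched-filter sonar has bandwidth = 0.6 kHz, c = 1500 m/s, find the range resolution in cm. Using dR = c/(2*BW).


dR = c/(2*BW) = 1500 / (2 * 0.6e3) = 1.25 m = 125.0 cm

125.0 cm


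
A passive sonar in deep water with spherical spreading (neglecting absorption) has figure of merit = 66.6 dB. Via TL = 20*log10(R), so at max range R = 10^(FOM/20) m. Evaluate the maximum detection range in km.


At max range FOM = TL, so 20*log10(R) = 66.6
R = 10^(66.6/20) = 2137.96 m = 2.14 km

2.14 km


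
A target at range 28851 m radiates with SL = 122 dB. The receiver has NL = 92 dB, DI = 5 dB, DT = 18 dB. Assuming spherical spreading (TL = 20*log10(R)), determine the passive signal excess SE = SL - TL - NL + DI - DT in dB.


Step 1: TL = 20*log10(28851) = 89.2 dB
Step 2: SE = 122 - 89.2 - 92 + 5 - 18 = -72.2

-72.2 dB


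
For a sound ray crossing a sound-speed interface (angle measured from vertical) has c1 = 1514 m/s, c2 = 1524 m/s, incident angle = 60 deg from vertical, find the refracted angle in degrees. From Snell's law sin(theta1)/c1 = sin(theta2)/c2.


60.66 deg


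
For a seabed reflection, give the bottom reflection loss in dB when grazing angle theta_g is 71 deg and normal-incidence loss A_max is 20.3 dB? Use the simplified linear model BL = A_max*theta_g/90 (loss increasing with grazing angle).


BL = A_max * theta_g / 90 = 20.3 * 71 / 90 = 16.01

16.01 dB


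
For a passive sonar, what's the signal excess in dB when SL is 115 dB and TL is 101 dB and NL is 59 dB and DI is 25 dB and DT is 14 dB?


SE = SL - TL - NL + DI - DT = 115 - 101 - 59 + 25 - 14 = -34

-34 dB


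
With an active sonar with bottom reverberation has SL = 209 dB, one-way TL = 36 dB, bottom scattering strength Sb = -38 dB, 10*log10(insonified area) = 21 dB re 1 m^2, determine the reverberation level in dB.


RL = SL - 2*TL + Sb + 10*log10(A) = 209 - 2*36 + (-38) + 21 = 120

120 dB


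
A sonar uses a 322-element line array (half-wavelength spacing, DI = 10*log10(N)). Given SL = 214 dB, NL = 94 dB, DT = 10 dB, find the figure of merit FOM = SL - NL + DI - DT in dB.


135.08 dB


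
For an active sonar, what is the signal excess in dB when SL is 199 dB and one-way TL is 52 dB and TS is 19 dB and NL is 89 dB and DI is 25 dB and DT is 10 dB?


40 dB


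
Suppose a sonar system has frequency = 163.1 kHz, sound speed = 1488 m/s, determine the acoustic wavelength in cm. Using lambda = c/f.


lambda = c/f = 1488 / 163100 = 0.0091 m = 0.91 cm

0.91 cm


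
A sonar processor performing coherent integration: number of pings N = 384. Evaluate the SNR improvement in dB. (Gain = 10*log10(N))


Gain = 10*log10(384) = 25.84

25.84 dB


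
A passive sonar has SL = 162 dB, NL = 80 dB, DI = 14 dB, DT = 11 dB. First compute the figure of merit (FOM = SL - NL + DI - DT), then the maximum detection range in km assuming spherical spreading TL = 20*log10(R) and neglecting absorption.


Step 1: FOM = SL - NL + DI - DT = 162 - 80 + 14 - 11 = 85 dB
Step 2: at max range FOM = TL = 20*log10(R), so R = 10^(85/20) = 17782.79 m = 17.78 km

17.78 km


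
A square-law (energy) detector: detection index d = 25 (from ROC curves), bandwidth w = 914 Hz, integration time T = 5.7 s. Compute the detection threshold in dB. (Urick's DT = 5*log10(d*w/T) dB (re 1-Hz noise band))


DT = 5*log10(d*w/T) = 5*log10(25 * 914 / 5.7) = 5*log10(4008.77) = 18.02

18.02 dB


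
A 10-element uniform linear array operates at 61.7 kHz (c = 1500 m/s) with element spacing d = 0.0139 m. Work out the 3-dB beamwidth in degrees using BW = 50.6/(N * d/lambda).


Step 1: lambda = 1500/61700 = 0.02431 m
Step 2: d/lambda = 0.0139/0.02431 = 0.5718
Step 3: BW = 50.6/(N * d/lambda) = 50.6/(10 * 0.5718) = 8.85

8.85 deg


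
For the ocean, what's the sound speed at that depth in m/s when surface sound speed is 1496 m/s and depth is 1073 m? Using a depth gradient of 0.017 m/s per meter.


c = 1496 + 0.017 * 1073 = 1514.241

1514.241 m/s


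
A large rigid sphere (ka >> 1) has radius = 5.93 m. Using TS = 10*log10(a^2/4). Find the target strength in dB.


TS = 10*log10(5.93^2 / 4) = 10*log10(8.791225) = 9.44

9.44 dB


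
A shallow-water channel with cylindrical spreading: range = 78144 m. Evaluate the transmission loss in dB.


TL = 10*log10(78144) = 48.93

48.93 dB


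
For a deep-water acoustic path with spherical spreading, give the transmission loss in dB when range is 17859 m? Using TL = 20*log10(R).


TL = 20*log10(17859) = 85.04

85.04 dB


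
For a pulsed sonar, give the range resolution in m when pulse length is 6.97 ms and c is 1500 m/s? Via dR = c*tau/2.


dR = c*tau/2 = 1500 * 6.97e-3 / 2 = 5.2275

5.2275 m


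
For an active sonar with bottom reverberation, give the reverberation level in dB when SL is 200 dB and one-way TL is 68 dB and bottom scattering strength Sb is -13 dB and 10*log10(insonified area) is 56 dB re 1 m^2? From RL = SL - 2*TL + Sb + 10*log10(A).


RL = SL - 2*TL + Sb + 10*log10(A) = 200 - 2*68 + (-13) + 56 = 107

107 dB


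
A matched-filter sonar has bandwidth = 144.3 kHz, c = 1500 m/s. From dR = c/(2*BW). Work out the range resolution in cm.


dR = c/(2*BW) = 1500 / (2 * 144.3e3) = 0.0052 m = 0.52 cm

0.52 cm


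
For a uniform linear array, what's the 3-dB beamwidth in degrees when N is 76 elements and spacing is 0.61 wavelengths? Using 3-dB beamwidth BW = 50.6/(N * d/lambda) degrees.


BW = 50.6 / (76 * 0.61) = 50.6 / 46.36 = 1.09

1.09 deg


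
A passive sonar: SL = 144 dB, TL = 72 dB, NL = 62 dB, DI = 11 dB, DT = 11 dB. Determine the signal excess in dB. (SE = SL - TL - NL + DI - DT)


10 dB


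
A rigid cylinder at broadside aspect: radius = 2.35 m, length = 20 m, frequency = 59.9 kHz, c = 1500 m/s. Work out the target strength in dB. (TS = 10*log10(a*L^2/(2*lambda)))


lambda = 1500/59900 = 0.02504 m
TS = 10*log10(2.35*20^2/(2*0.02504)) = 42.73

42.73 dB


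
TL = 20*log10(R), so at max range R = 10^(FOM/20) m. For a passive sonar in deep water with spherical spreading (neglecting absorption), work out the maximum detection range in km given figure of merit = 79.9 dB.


At max range FOM = TL, so 20*log10(R) = 79.9
R = 10^(79.9/20) = 9885.53 m = 9.89 km

9.89 km


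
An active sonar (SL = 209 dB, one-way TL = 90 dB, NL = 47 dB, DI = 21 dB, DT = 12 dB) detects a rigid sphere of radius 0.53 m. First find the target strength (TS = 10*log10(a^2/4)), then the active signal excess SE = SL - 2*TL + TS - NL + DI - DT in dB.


Step 1: TS = 10*log10(0.53^2/4) = -11.54 dB
Step 2: SE = SL - 2*TL + TS - NL + DI - DT = 209 - 2*90 + (-11.54) - 47 + 21 - 12 = -20.54

-20.54 dB


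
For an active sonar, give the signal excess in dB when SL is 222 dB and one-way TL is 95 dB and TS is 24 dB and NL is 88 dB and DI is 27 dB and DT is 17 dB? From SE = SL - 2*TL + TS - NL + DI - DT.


SE = SL - 2*TL + TS - NL + DI - DT = 222 - 2*95 + (24) - 88 + 27 - 17 = -22

-22 dB


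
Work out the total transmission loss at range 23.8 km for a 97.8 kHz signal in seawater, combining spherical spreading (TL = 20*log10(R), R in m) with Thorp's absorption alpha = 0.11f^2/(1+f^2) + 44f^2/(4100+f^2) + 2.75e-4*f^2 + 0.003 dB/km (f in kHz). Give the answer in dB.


Step 1 (Thorp): alpha = 0.11*9564.84/(1+9564.84) + 44*9564.84/(4100+9564.84) + 2.75e-4*9564.84 + 0.003 = 33.5416 dB/km
Step 2: TL_spread = 20*log10(23800) = 87.53 dB
Step 3: TL_abs = alpha*R = 33.5416 * 23.8 = 798.29 dB
Step 4: TL_total = 87.53 + 798.29 = 885.82

885.82 dB


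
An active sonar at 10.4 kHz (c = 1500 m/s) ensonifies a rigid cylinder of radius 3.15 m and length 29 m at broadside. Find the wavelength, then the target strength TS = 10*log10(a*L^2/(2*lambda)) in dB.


Step 1: lambda = c/f = 1500/10400 = 0.14423 m
Step 2: TS = 10*log10(a*L^2/(2*lambda)) = 10*log10(3.15*29^2/(2*0.14423)) = 39.63

39.63 dB


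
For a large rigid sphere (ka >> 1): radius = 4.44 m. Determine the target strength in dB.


6.93 dB


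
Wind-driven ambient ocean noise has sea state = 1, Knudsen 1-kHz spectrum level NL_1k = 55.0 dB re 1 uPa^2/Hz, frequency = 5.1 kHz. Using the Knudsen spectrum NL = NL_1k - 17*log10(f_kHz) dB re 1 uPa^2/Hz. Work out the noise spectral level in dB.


NL = NL_1k - 17*log10(f_kHz) = 55.0 - 17*log10(5.1) = 55.0 - (12.03) = 42.97

42.97 dB


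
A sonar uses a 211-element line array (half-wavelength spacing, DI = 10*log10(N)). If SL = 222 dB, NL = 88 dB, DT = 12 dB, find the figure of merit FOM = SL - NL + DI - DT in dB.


Step 1: DI = 10*log10(211) = 23.24 dB
Step 2: FOM = SL - NL + DI - DT = 222 - 88 + 23.24 - 12 = 145.24

145.24 dB


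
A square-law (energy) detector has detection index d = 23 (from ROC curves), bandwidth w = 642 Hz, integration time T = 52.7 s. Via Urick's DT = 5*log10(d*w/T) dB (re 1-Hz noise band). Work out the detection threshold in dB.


12.24 dB


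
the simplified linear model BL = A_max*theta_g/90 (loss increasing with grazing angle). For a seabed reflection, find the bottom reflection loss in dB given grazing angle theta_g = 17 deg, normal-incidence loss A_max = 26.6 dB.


5.02 dB


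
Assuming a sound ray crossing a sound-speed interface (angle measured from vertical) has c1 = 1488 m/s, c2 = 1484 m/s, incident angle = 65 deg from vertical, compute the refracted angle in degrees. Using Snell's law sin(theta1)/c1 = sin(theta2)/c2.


64.67 deg


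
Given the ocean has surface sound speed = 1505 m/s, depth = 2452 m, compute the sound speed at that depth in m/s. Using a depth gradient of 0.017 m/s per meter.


c = 1505 + 0.017 * 2452 = 1546.684

1546.684 m/s


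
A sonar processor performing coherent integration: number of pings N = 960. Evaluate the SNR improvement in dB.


Gain = 10*log10(960) = 29.82

29.82 dB


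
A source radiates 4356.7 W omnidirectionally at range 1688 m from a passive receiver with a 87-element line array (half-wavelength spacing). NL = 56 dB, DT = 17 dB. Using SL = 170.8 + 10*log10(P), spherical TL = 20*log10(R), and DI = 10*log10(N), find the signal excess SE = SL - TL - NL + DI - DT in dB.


89.04 dB


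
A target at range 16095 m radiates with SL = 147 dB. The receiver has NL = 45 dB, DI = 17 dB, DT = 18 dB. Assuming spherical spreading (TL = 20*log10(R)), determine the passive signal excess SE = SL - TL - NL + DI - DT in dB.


16.87 dB


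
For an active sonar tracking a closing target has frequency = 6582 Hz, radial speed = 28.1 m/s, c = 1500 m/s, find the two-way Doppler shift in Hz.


fd = 2*f*v/c = 2 * 6582 * 28.1 / 1500 = 246.61

246.61 Hz


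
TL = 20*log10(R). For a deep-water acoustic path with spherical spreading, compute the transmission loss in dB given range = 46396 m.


TL = 20*log10(46396) = 93.33

93.33 dB


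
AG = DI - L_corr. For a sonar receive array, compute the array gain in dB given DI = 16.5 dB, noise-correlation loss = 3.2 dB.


AG = DI - L_corr = 16.5 - 3.2 = 13.3

13.3 dB


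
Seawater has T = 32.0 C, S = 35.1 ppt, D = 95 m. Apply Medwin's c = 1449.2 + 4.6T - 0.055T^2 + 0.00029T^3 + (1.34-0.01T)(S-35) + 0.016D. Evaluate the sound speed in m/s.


c = 1449.2 + 4.6*32.0 - 0.055*32.0^2 + 0.00029*32.0^3 + (1.34 - 0.01*32.0)*(35.1 - 35) + 0.016*95 = 1551.2

1551.2 m/s


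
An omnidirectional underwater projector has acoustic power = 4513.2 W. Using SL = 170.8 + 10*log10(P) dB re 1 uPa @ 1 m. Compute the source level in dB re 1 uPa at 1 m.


207.34 dB


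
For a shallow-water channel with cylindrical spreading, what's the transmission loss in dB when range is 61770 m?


TL = 10*log10(61770) = 47.91

47.91 dB


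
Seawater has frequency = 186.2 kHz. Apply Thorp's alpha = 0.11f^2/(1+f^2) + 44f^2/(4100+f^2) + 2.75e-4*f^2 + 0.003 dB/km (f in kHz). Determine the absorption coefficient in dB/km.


f^2 = 34670.44
alpha = 0.11*34670.44/(1+34670.44) + 44*34670.44/(4100+34670.44) + 2.75e-4*34670.44 + 0.003 = 48.994

48.994 dB/km


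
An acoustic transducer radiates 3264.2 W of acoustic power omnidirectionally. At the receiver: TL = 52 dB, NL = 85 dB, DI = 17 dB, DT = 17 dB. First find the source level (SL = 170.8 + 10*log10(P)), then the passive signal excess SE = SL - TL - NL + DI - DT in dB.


Step 1: SL = 170.8 + 10*log10(3264.2) = 205.94 dB
Step 2: SE = SL - TL - NL + DI - DT = 205.94 - 52 - 85 + 17 - 17 = 68.94

68.94 dB


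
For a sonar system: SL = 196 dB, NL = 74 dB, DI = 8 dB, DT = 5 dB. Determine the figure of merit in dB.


FOM = SL - NL + DI - DT = 196 - 74 + 8 - 5 = 125

125 dB


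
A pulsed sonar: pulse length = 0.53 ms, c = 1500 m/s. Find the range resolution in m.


dR = c*tau/2 = 1500 * 0.53e-3 / 2 = 0.3975

0.3975 m


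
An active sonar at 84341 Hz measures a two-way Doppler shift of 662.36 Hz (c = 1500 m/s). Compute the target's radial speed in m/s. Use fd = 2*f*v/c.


From fd = 2*f*v/c, v = c*fd/(2*f) = 1500 * 662.36 / (2*84341) = 5.89

5.89 m/s


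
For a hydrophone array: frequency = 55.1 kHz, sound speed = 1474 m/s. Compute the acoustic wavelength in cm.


2.68 cm


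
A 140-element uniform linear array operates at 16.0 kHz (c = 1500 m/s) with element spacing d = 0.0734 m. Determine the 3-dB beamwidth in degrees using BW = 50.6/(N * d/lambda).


Step 1: lambda = 1500/16000 = 0.09375 m
Step 2: d/lambda = 0.0734/0.09375 = 0.7829
Step 3: BW = 50.6/(N * d/lambda) = 50.6/(140 * 0.7829) = 0.46

0.46 deg


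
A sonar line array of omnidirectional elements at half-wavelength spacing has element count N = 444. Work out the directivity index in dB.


DI = 10*log10(444) = 26.47

26.47 dB


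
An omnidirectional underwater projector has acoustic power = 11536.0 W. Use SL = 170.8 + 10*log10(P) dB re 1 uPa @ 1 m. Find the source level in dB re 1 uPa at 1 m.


211.42 dB


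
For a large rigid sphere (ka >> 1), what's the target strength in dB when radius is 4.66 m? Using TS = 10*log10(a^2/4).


TS = 10*log10(4.66^2 / 4) = 10*log10(5.4289) = 7.35

7.35 dB


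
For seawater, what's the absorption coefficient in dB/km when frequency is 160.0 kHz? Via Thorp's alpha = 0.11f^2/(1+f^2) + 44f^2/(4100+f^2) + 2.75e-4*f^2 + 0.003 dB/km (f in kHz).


f^2 = 25600.0
alpha = 0.11*25600.0/(1+25600.0) + 44*25600.0/(4100+25600.0) + 2.75e-4*25600.0 + 0.003 = 45.079

45.079 dB/km


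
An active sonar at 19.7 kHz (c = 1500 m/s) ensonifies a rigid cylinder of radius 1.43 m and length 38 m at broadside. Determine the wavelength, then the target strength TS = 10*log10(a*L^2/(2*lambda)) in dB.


Step 1: lambda = c/f = 1500/19700 = 0.07614 m
Step 2: TS = 10*log10(a*L^2/(2*lambda)) = 10*log10(1.43*38^2/(2*0.07614)) = 41.32

41.32 dB


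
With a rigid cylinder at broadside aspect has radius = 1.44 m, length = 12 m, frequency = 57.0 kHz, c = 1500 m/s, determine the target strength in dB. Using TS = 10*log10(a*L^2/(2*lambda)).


lambda = 1500/57000 = 0.02632 m
TS = 10*log10(1.44*12^2/(2*0.02632)) = 35.95

35.95 dB


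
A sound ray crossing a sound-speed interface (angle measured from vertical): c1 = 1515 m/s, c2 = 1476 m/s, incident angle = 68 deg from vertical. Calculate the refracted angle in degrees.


sin(theta2) = (c2/c1)*sin(theta1) = (1476/1515)*sin(68 deg) = 0.90332
theta2 = arcsin(0.90332) = 64.6

64.6 deg


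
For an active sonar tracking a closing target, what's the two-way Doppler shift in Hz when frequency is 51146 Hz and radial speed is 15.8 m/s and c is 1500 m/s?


fd = 2*f*v/c = 2 * 51146 * 15.8 / 1500 = 1077.48

1077.48 Hz


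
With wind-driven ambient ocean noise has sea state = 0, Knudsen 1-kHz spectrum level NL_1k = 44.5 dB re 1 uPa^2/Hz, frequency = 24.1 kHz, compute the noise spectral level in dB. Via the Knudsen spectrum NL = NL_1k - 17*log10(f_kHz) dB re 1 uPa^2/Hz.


21.01 dB


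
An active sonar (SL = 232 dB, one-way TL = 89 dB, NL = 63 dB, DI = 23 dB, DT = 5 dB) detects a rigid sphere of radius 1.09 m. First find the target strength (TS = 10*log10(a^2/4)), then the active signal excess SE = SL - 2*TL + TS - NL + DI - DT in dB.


Step 1: TS = 10*log10(1.09^2/4) = -5.27 dB
Step 2: SE = SL - 2*TL + TS - NL + DI - DT = 232 - 2*89 + (-5.27) - 63 + 23 - 5 = 3.73

3.73 dB


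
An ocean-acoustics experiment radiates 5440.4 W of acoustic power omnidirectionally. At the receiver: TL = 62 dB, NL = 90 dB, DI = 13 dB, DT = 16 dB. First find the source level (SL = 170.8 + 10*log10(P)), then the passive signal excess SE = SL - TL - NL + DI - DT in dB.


Step 1: SL = 170.8 + 10*log10(5440.4) = 208.16 dB
Step 2: SE = SL - TL - NL + DI - DT = 208.16 - 62 - 90 + 13 - 16 = 53.16

53.16 dB


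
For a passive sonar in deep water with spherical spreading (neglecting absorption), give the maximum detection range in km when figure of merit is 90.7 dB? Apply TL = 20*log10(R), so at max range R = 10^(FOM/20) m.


At max range FOM = TL, so 20*log10(R) = 90.7
R = 10^(90.7/20) = 34276.78 m = 34.28 km

34.28 km


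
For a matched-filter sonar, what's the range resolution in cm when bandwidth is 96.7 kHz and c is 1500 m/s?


0.78 cm


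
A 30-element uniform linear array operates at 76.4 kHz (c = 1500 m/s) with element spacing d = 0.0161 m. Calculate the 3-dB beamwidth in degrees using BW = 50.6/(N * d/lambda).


Step 1: lambda = 1500/76400 = 0.01963 m
Step 2: d/lambda = 0.0161/0.01963 = 0.8202
Step 3: BW = 50.6/(N * d/lambda) = 50.6/(30 * 0.8202) = 2.06

2.06 deg


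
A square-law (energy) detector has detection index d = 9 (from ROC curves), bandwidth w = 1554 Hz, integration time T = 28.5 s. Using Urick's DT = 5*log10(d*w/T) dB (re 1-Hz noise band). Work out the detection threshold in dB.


13.45 dB


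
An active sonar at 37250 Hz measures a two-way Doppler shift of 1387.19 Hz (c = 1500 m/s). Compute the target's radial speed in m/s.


From fd = 2*f*v/c, v = c*fd/(2*f) = 1500 * 1387.19 / (2*37250) = 27.93

27.93 m/s


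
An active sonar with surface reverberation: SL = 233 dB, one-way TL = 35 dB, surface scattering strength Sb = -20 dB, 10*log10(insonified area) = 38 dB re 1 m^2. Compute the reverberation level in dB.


RL = SL - 2*TL + Sb + 10*log10(A) = 233 - 2*35 + (-20) + 38 = 181

181 dB


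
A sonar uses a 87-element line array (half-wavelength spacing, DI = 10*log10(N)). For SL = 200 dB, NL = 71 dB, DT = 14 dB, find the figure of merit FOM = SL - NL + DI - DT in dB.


134.4 dB


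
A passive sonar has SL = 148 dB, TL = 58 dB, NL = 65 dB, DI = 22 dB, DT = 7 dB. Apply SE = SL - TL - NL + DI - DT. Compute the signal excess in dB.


SE = SL - TL - NL + DI - DT = 148 - 58 - 65 + 22 - 7 = 40

40 dB


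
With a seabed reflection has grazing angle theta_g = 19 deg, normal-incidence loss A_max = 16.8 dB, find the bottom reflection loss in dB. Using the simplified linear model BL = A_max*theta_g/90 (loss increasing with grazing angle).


3.55 dB


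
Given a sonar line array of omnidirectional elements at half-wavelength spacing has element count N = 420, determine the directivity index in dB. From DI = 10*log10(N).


DI = 10*log10(420) = 26.23

26.23 dB


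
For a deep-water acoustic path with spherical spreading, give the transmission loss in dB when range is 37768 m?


TL = 20*log10(37768) = 91.54

91.54 dB


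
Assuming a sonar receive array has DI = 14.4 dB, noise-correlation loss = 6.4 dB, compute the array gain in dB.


AG = DI - L_corr = 14.4 - 6.4 = 8.0

8.0 dB


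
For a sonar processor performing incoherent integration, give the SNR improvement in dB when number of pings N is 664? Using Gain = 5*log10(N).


14.11 dB


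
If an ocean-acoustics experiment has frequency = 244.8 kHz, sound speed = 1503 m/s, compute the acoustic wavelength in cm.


0.61 cm


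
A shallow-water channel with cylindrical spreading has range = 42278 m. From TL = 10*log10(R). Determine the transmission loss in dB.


46.26 dB


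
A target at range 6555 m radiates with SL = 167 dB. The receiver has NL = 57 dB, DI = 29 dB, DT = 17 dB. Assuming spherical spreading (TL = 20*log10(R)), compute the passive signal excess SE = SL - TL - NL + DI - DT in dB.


Step 1: TL = 20*log10(6555) = 76.33 dB
Step 2: SE = 167 - 76.33 - 57 + 29 - 17 = 45.67

45.67 dB


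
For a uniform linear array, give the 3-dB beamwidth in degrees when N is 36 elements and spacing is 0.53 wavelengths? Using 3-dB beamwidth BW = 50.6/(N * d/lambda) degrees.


BW = 50.6 / (36 * 0.53) = 50.6 / 19.08 = 2.65

2.65 deg


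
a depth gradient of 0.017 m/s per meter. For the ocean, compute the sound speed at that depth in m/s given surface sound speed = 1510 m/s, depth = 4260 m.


c = 1510 + 0.017 * 4260 = 1582.42

1582.42 m/s


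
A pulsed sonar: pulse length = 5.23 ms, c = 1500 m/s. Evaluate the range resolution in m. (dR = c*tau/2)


dR = c*tau/2 = 1500 * 5.23e-3 / 2 = 3.9225

3.9225 m


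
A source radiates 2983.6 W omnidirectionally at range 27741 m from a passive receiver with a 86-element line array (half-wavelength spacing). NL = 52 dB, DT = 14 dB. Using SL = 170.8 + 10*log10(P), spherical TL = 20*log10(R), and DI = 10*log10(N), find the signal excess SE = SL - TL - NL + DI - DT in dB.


Step 1: SL = 170.8 + 10*log10(2983.6) = 205.55 dB
Step 2: TL = 20*log10(27741) = 88.86 dB
Step 3: DI = 10*log10(86) = 19.34 dB
Step 4: SE = SL - TL - NL + DI - DT = 205.55 - 88.86 - 52 + 19.34 - 14 = 70.03

70.03 dB


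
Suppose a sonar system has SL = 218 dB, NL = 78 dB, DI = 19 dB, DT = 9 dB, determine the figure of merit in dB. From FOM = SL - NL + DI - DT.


150 dB


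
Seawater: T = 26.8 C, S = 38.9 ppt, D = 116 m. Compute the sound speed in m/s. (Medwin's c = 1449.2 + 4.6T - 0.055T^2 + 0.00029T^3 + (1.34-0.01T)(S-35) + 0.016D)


c = 1449.2 + 4.6*26.8 - 0.055*26.8^2 + 0.00029*26.8^3 + (1.34 - 0.01*26.8)*(38.9 - 35) + 0.016*116 = 1544.6

1544.6 m/s


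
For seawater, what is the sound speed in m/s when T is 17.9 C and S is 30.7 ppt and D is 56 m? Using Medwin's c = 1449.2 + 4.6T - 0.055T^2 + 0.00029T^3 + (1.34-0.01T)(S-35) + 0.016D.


1511.48 m/s
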